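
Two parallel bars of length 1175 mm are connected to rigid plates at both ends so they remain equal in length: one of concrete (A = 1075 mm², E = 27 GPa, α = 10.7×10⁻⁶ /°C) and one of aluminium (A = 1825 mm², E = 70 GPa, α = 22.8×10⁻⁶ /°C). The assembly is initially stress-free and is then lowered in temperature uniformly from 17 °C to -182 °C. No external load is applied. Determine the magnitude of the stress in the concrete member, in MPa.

σ ≈ 53 MPa (compressive)

Equilibrium of a rigid end plate with no external load gives equal and opposite internal forces ±P in the two members. Since α_{aluminium} > α_{concrete}, cooling drives the aluminium into tension and the concrete into compression.
Setting the final lengths equal and cancelling L: (α₁ − α₂)ΔT = P/(A₁E₁) + P/(A₂E₂).
|α₁ − α₂|·ΔT = 12.1×10⁻⁶ × 199 = 0.002408.
1/(A₁E₁) + 1/(A₂E₂) = 1/(1075×27×10³) + 1/(1825×70×10³) = 4.228×10⁻⁸ N⁻¹.
P = 0.002408 / 4.228×10⁻⁸ = 56950 N = 56.95 kN.
σ_{concrete} = P/A₁ = 56950/1075 = 52.98 MPa, compressive.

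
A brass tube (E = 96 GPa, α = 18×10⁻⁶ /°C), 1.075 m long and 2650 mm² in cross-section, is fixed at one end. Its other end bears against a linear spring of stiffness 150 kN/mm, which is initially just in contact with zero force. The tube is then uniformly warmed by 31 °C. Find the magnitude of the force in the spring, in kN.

The unrestrained thermal change is αΔT L = 18×10⁻⁶ × 31 × 1075 = 0.5998 mm.
Let P be the compressive force at the spring. The tube shortens elastically by PL/(AE) and the spring compresses by P/k; together these equal δ_free.
So P = δ_free / [L/(AE) + 1/k] = 0.5998 / [ 1075/(2650×96×10³) + 1/(150×10³) ].
P = 0.5998 / 1.089×10⁻⁵ = 55070 N.

P ≈ 55.1 kN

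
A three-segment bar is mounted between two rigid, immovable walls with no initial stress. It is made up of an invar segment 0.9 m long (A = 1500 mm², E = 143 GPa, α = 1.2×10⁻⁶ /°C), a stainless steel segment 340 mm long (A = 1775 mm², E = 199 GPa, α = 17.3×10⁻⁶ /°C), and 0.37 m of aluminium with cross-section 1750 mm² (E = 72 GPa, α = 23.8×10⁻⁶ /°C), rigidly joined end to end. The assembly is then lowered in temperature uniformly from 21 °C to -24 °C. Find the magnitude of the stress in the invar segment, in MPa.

σ ≈ 58.4 MPa (tensile)

Free thermal contraction of the whole bar: Σ αᵢΔT Lᵢ = 1.2×10⁻⁶×45×900 + 17.3×10⁻⁶×45×340 + 23.8×10⁻⁶×45×370 = 0.7096 mm.
Since the ends are fixed, an axial force P builds up, equal in every segment, with P · Σ Lᵢ/(AᵢEᵢ) = δ_free.
Σ Lᵢ/(AᵢEᵢ) = 900/(1500×143×10³) + 340/(1775×199×10³) + 370/(1750×72×10³) = 8.095×10⁻⁶ mm/N.
Hence P = δ_free / Σ(L/AE) = 0.7096/8.095×10⁻⁶ = 87.66 kN (tensile).
σ_{invar} = P / A = 87660 / 1500 = 58.44 MPa.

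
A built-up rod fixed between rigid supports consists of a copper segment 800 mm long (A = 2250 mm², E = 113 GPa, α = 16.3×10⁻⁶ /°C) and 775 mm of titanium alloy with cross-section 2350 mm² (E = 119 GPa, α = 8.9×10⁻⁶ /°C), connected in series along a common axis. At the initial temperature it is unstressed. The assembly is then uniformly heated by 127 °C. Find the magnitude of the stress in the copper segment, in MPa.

Free thermal expansion of the whole bar: Σ αᵢΔT Lᵢ = 16.3×10⁻⁶×127×800 + 8.9×10⁻⁶×127×775 = 2.532 mm.
The rigid supports impose zero overall length change; the single axial force P common to all segments must satisfy P Σ Lᵢ/(AᵢEᵢ) = δ_free.
The series flexibility is Σ Lᵢ/(AᵢEᵢ) = 800/(2250×113×10³) + 775/(2350×119×10³) = 5.918×10⁻⁶ mm/N.
So P = 2.532 / 5.918×10⁻⁶ = 427.9 kN, compressive.
σ_{copper} = P / A = 427900 / 2250 = 190.2 MPa.

σ ≈ 190 MPa (compressive)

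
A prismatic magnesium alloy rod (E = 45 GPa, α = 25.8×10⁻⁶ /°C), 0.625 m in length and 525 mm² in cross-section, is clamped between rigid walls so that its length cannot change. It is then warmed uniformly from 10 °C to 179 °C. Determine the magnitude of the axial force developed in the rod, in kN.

The ends cannot move, so σ = EαΔT = 45×10³ × 25.8×10⁻⁶ × 169 = 196.2 MPa.
P = AEαΔT = 525 × 45×10³ × 25.8×10⁻⁶ × 169 = 103 kN (compressive).

P ≈ 103 kN (compressive)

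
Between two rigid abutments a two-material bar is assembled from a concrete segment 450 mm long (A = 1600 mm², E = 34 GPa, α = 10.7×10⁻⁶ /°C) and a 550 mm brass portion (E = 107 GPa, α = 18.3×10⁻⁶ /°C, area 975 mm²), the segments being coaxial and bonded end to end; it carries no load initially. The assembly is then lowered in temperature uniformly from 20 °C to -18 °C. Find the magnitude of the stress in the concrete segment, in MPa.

σ ≈ 26.1 MPa (tensile)

With the walls removed the bar would change length by δ_free = Σ αᵢΔT Lᵢ = 10.7×10⁻⁶×38×450 + 18.3×10⁻⁶×38×550 = 0.5654 mm.
The walls prevent any net length change, so an axial force P (same in every segment) develops. Compatibility: P · Σ Lᵢ/(AᵢEᵢ) = δ_free.
Σ Lᵢ/(AᵢEᵢ) = 450/(1600×34×10³) + 550/(975×107×10³) = 1.354×10⁻⁵ mm/N.
Hence P = δ_free / Σ(L/AE) = 0.5654/1.354×10⁻⁵ = 41.75 kN (tensile).
σ_{concrete} = P / A = 41750 / 1600 = 26.09 MPa.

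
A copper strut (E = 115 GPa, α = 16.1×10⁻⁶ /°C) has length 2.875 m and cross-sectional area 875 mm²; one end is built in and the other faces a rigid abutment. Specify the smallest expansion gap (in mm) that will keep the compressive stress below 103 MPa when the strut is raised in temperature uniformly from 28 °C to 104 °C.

g ≈ 0.943 mm

With no wall the strut would lengthen by αΔT L = 16.1×10⁻⁶ × 76 × 2875 = 3.518 mm.
At the allowable stress the elastic shortening the wall may impose is σL/E = 103 × 2875 / (115×10³) = 2.575 mm.
So the gap has to take up the difference, g_min = δ_free − σL/E = 3.518 − 2.575 = 0.9428 mm.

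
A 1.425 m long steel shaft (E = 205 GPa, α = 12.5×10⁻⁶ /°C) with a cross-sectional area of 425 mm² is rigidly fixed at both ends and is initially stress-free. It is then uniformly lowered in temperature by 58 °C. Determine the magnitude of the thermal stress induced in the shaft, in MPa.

σ ≈ 149 MPa (tensile)

Because both ends are immovable the net strain is zero, and the suppressed thermal strain is αΔT = 12.5×10⁻⁶ × 58 = 725×10⁻⁶.
The stress required to suppress this strain is σ = Eε = 205×10³ × 725×10⁻⁶ = 148.6 MPa, tensile since the shaft is trying to contract.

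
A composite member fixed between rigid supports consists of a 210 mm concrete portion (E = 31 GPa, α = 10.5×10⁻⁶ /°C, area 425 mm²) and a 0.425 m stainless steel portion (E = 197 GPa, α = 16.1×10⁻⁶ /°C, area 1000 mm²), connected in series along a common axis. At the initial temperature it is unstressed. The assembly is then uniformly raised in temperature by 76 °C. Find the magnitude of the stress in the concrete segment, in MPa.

With the walls removed the bar would change length by δ_free = Σ αᵢΔT Lᵢ = 10.5×10⁻⁶×76×210 + 16.1×10⁻⁶×76×425 = 0.6876 mm.
The rigid supports impose zero overall length change; the single axial force P common to all segments must satisfy P Σ Lᵢ/(AᵢEᵢ) = δ_free.
The series flexibility is Σ Lᵢ/(AᵢEᵢ) = 210/(425×31×10³) + 425/(1000×197×10³) = 1.81×10⁻⁵ mm/N.
So P = 0.6876 / 1.81×10⁻⁵ = 38 kN, compressive.
σ_{concrete} = P / A = 38000 / 425 = 89.4 MPa.

σ ≈ 89.4 MPa (compressive)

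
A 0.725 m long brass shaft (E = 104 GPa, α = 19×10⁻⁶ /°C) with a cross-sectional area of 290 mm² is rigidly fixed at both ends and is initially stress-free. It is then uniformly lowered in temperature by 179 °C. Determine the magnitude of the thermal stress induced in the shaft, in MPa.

With length fixed, the mechanical strain must cancel the thermal strain αΔT = 19×10⁻⁶ × 179 = 3401×10⁻⁶.
σ = EαΔT = 104×10³ × 19×10⁻⁶ × 179 = 353.7 MPa (tensile; the shaft is trying to contract).

σ ≈ 354 MPa (tensile)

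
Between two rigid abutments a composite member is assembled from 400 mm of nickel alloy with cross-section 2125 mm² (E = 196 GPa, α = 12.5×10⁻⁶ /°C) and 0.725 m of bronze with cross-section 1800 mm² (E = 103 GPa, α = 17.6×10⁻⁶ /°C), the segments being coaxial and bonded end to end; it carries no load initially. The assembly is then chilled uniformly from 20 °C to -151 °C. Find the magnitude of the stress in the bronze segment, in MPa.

If the supports were absent, the total length change would be Σ αᵢΔT Lᵢ = 12.5×10⁻⁶×171×400 + 17.6×10⁻⁶×171×725 = 3.037 mm.
The rigid supports impose zero overall length change; the single axial force P common to all segments must satisfy P Σ Lᵢ/(AᵢEᵢ) = δ_free.
The series flexibility is Σ Lᵢ/(AᵢEᵢ) = 400/(2125×196×10³) + 725/(1800×103×10³) = 4.871×10⁻⁶ mm/N.
Hence P = δ_free / Σ(L/AE) = 3.037/4.871×10⁻⁶ = 623.5 kN (tensile).
σ_{bronze} = P / A = 623500 / 1800 = 346.4 MPa.

σ ≈ 346 MPa (tensile)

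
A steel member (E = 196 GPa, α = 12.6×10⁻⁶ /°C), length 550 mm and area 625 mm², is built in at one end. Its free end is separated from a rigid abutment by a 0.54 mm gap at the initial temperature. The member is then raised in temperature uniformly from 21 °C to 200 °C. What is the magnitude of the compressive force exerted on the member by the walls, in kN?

If the wall were absent the member would grow by αΔT L = 12.6×10⁻⁶ × 179 × 550 = 1.24 mm.
The gap closes (δ_free > 0.54 mm) and the wall then resists a further 1.24 − 0.54 = 0.7005 mm of expansion.
So σ = E(δ_free − g)/L = 196×10³ × 0.7005/550 = 249.6 MPa.
P = σA = 249.6 × 625 = 156 kN.

P ≈ 156 kN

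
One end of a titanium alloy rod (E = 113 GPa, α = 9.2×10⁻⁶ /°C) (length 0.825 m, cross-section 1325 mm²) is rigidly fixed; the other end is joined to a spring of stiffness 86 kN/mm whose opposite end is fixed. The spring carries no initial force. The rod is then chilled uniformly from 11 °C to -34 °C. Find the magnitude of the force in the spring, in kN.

P ≈ 19.9 kN

Free thermal contraction: δ_free = αΔT L = 9.2×10⁻⁶ × 45 × 825 = 0.3415 mm.
With a force P in the spring, the elastic change of the rod is PL/(AE) and that of the spring is P/k; compatibility requires their sum to equal δ_free.
P [ L/(AE) + 1/k ] = δ_free → P [ 825/(1325×113×10³) + 1/(86×10³) ] = 0.3415.
P = 0.3415 / 1.714×10⁻⁵ = 19930 N.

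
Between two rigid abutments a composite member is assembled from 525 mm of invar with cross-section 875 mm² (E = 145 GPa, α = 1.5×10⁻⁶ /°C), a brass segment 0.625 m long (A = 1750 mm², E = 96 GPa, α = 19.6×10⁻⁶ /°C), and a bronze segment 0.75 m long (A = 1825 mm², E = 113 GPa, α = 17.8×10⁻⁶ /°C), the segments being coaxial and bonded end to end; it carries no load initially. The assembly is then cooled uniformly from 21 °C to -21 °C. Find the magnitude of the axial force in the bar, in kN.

P ≈ 96.4 kN (tensile)

With the walls removed the bar would change length by δ_free = Σ αᵢΔT Lᵢ = 1.5×10⁻⁶×42×525 + 19.6×10⁻⁶×42×625 + 17.8×10⁻⁶×42×750 = 1.108 mm.
The rigid supports impose zero overall length change; the single axial force P common to all segments must satisfy P Σ Lᵢ/(AᵢEᵢ) = δ_free.
Σ Lᵢ/(AᵢEᵢ) = 525/(875×145×10³) + 625/(1750×96×10³) + 750/(1825×113×10³) = 1.149×10⁻⁵ mm/N.
P = 1.108 / 1.149×10⁻⁵ = 96410 N = 96.41 kN, tensile.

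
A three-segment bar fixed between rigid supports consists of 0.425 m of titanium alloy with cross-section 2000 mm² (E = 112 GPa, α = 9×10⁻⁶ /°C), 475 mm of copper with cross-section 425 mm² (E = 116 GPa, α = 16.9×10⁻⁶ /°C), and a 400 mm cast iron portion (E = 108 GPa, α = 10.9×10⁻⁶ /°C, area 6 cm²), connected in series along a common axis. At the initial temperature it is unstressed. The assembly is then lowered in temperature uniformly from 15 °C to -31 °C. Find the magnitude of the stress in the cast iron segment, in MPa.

Free thermal contraction of the whole bar: Σ αᵢΔT Lᵢ = 9×10⁻⁶×46×425 + 16.9×10⁻⁶×46×475 + 10.9×10⁻⁶×46×400 = 0.7458 mm.
Since the ends are fixed, an axial force P builds up, equal in every segment, with P · Σ Lᵢ/(AᵢEᵢ) = δ_free.
Σ Lᵢ/(AᵢEᵢ) = 425/(2000×112×10³) + 475/(425×116×10³) + 400/(600×108×10³) = 1.771×10⁻⁵ mm/N.
So P = 0.7458 / 1.771×10⁻⁵ = 42.12 kN, tensile.
σ_{cast iron} = P / A = 42120 / 600 = 70.2 MPa.

σ ≈ 70.2 MPa (tensile)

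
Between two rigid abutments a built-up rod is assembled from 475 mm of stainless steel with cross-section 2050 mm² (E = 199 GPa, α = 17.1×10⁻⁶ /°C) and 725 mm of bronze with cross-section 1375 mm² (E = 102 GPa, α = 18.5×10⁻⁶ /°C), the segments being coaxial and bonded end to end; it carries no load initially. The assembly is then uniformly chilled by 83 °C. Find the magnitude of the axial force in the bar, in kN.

With the walls removed the bar would change length by δ_free = Σ αᵢΔT Lᵢ = 17.1×10⁻⁶×83×475 + 18.5×10⁻⁶×83×725 = 1.787 mm.
Since the ends are fixed, an axial force P builds up, equal in every segment, with P · Σ Lᵢ/(AᵢEᵢ) = δ_free.
Σ Lᵢ/(AᵢEᵢ) = 475/(2050×199×10³) + 725/(1375×102×10³) = 6.334×10⁻⁶ mm/N.
Hence P = δ_free / Σ(L/AE) = 1.787/6.334×10⁻⁶ = 282.2 kN (tensile).

P ≈ 282 kN (tensile)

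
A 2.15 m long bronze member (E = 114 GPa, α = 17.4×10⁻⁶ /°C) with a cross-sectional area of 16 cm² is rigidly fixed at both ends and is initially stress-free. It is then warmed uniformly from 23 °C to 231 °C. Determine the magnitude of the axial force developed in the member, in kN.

P ≈ 660 kN (compressive)

The ends cannot move, so σ = EαΔT = 114×10³ × 17.4×10⁻⁶ × 208 = 412.6 MPa.
P = AEαΔT = 1600 × 114×10³ × 17.4×10⁻⁶ × 208 = 660.1 kN (compressive).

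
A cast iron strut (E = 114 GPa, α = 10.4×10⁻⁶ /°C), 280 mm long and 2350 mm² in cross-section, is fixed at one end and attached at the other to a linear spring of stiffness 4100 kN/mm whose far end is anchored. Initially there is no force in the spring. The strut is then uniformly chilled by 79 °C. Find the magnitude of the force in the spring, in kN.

P ≈ 178 kN

The unrestrained thermal change is αΔT L = 10.4×10⁻⁶ × 79 × 280 = 0.23 mm.
With a force P in the spring, the elastic change of the strut is PL/(AE) and that of the spring is P/k; compatibility requires their sum to equal δ_free.
So P = δ_free / [L/(AE) + 1/k] = 0.23 / [ 280/(2350×114×10³) + 1/(4100×10³) ].
P = 0.23 / 1.289×10⁻⁶ = 178500 N.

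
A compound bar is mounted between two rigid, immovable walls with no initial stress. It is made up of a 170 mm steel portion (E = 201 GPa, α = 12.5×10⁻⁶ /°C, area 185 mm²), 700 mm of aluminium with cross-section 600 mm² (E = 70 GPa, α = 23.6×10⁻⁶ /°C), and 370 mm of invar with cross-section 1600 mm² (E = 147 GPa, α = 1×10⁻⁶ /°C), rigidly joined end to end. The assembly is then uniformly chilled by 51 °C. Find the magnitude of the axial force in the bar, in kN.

P ≈ 42.5 kN (tensile)

With the walls removed the bar would change length by δ_free = Σ αᵢΔT Lᵢ = 12.5×10⁻⁶×51×170 + 23.6×10⁻⁶×51×700 + 1×10⁻⁶×51×370 = 0.9698 mm.
The rigid supports impose zero overall length change; the single axial force P common to all segments must satisfy P Σ Lᵢ/(AᵢEᵢ) = δ_free.
The series flexibility is Σ Lᵢ/(AᵢEᵢ) = 170/(185×201×10³) + 700/(600×70×10³) + 370/(1600×147×10³) = 2.281×10⁻⁵ mm/N.
P = 0.9698 / 2.281×10⁻⁵ = 42510 N = 42.51 kN, tensile.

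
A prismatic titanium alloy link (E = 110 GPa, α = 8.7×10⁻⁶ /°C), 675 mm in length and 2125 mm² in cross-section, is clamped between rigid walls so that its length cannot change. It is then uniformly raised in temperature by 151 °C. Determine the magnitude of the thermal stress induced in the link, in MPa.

σ ≈ 145 MPa (compressive)

The supports are rigid, so the total axial strain is zero. The restrained thermal strain is ε = αΔT = 8.7×10⁻⁶ × 151 = 1313.7×10⁻⁶.
σ = EαΔT = 110×10³ × 8.7×10⁻⁶ × 151 = 144.5 MPa (compressive; the link is trying to expand).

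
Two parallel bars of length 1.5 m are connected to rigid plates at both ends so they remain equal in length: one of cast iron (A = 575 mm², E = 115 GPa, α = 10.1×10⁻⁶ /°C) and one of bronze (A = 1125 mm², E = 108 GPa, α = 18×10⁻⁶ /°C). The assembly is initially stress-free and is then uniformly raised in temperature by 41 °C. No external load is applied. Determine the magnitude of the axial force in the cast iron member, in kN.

P ≈ 13.9 kN (tensile in the cast iron)

The bronze has the larger α, so on heating it would change length more than the cast iron if both were free. The rigid plates force a common final length, so the bronze is put into compression and the cast iron into tension, with equal and opposite forces P (no external load).
Setting the final lengths equal and cancelling L: (α₁ − α₂)ΔT = P/(A₁E₁) + P/(A₂E₂).
|α₁ − α₂|·ΔT = 7.9×10⁻⁶ × 41 = 0.0003239.
1/(A₁E₁) + 1/(A₂E₂) = 1/(575×115×10³) + 1/(1125×108×10³) = 2.335×10⁻⁸ N⁻¹.
So P = 0.0003239 / 2.335×10⁻⁸ = 13.87 kN.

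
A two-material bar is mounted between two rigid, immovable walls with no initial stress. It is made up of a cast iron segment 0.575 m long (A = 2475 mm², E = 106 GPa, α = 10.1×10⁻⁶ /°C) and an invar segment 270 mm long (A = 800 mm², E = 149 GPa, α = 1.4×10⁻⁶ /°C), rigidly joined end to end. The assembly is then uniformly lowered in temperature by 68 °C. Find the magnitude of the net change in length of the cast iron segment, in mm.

Free thermal contraction of the whole bar: Σ αᵢΔT Lᵢ = 10.1×10⁻⁶×68×575 + 1.4×10⁻⁶×68×270 = 0.4206 mm.
The rigid supports impose zero overall length change; the single axial force P common to all segments must satisfy P Σ Lᵢ/(AᵢEᵢ) = δ_free.
The series flexibility is Σ Lᵢ/(AᵢEᵢ) = 575/(2475×106×10³) + 270/(800×149×10³) = 4.457×10⁻⁶ mm/N.
Hence P = δ_free / Σ(L/AE) = 0.4206/4.457×10⁻⁶ = 94.38 kN (tensile).
For the cast iron segment, free thermal change = 10.1×10⁻⁶×68×575 = 0.3949 mm and elastic change from P = 94380×575/(2475×106×10³) = 0.2068 mm; these oppose, so the net change is 0.188 mm (segment shortens).

|ΔL| ≈ 0.188 mm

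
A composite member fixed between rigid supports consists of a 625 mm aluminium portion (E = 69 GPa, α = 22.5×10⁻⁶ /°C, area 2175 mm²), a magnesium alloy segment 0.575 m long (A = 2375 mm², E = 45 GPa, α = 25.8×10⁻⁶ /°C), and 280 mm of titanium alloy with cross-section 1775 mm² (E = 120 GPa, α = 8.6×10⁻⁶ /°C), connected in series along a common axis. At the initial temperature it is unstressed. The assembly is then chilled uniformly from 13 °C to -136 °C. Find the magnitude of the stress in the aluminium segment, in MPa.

σ ≈ 197 MPa (tensile)

Free thermal contraction of the whole bar: Σ αᵢΔT Lᵢ = 22.5×10⁻⁶×149×625 + 25.8×10⁻⁶×149×575 + 8.6×10⁻⁶×149×280 = 4.665 mm.
The walls prevent any net length change, so an axial force P (same in every segment) develops. Compatibility: P · Σ Lᵢ/(AᵢEᵢ) = δ_free.
The series flexibility is Σ Lᵢ/(AᵢEᵢ) = 625/(2175×69×10³) + 575/(2375×45×10³) + 280/(1775×120×10³) = 1.086×10⁻⁵ mm/N.
Hence P = δ_free / Σ(L/AE) = 4.665/1.086×10⁻⁵ = 429.5 kN (tensile).
σ_{aluminium} = P / A = 429500 / 2175 = 197.5 MPa.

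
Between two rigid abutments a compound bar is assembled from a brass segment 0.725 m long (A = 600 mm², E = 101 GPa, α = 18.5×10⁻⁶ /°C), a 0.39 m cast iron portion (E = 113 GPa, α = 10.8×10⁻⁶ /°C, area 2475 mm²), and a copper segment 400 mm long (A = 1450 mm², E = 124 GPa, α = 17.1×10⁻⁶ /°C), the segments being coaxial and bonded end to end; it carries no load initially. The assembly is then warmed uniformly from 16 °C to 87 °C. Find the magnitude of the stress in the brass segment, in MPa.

With the walls removed the bar would change length by δ_free = Σ αᵢΔT Lᵢ = 18.5×10⁻⁶×71×725 + 10.8×10⁻⁶×71×390 + 17.1×10⁻⁶×71×400 = 1.737 mm.
The walls prevent any net length change, so an axial force P (same in every segment) develops. Compatibility: P · Σ Lᵢ/(AᵢEᵢ) = δ_free.
The series flexibility is Σ Lᵢ/(AᵢEᵢ) = 725/(600×101×10³) + 390/(2475×113×10³) + 400/(1450×124×10³) = 1.558×10⁻⁵ mm/N.
Hence P = δ_free / Σ(L/AE) = 1.737/1.558×10⁻⁵ = 111.5 kN (compressive).
σ_{brass} = P / A = 111500 / 600 = 185.8 MPa.

σ ≈ 186 MPa (compressive)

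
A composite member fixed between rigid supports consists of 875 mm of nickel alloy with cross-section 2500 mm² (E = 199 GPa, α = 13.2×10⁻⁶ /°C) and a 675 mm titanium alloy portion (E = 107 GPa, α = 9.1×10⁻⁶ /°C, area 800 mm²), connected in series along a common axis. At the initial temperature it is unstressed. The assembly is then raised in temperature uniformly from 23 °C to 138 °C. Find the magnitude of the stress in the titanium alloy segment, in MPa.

Free thermal expansion of the whole bar: Σ αᵢΔT Lᵢ = 13.2×10⁻⁶×115×875 + 9.1×10⁻⁶×115×675 = 2.035 mm.
The rigid supports impose zero overall length change; the single axial force P common to all segments must satisfy P Σ Lᵢ/(AᵢEᵢ) = δ_free.
Σ Lᵢ/(AᵢEᵢ) = 875/(2500×199×10³) + 675/(800×107×10³) = 9.644×10⁻⁶ mm/N.
P = 2.035 / 9.644×10⁻⁶ = 211000 N = 211 kN, compressive.
σ_{titanium alloy} = P / A = 211000 / 800 = 263.7 MPa.

σ ≈ 264 MPa (compressive)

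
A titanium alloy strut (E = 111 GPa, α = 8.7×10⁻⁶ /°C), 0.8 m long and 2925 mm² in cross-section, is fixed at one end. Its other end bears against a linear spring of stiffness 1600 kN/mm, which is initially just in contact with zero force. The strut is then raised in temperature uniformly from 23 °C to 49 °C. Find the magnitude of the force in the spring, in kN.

Free thermal expansion: δ_free = αΔT L = 8.7×10⁻⁶ × 26 × 800 = 0.181 mm.
With a force P in the spring, the elastic change of the strut is PL/(AE) and that of the spring is P/k; compatibility requires their sum to equal δ_free.
P [ L/(AE) + 1/k ] = δ_free → P [ 800/(2925×111×10³) + 1/(1600×10³) ] = 0.181.
P = 0.181 / 3.089×10⁻⁶ = 58580 N.

P ≈ 58.6 kN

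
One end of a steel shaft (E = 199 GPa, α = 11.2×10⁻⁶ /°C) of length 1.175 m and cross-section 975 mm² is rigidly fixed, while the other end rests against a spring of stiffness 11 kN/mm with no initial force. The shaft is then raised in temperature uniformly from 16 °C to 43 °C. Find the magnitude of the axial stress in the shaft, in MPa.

σ ≈ 3.76 MPa (compressive)

If the spring were absent the shaft would lengthen by αΔT L = 11.2×10⁻⁶ × 27 × 1175 = 0.3553 mm.
With a force P in the spring, the elastic change of the shaft is PL/(AE) and that of the spring is P/k; compatibility requires their sum to equal δ_free.
So P = δ_free / [L/(AE) + 1/k] = 0.3553 / [ 1175/(975×199×10³) + 1/(11×10³) ].
P = 0.3553 / 9.697×10⁻⁵ = 3664 N.
σ = P/A = 3664/975 = 3.758 MPa.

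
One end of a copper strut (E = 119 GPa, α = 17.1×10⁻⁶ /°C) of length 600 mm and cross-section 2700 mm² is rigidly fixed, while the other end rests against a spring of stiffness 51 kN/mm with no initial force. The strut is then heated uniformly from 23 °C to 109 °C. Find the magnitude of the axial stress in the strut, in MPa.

σ ≈ 15.2 MPa (compressive)

If the spring were absent the strut would lengthen by αΔT L = 17.1×10⁻⁶ × 86 × 600 = 0.8824 mm.
Let P be the compressive force at the spring. The strut shortens elastically by PL/(AE) and the spring compresses by P/k; together these equal δ_free.
So P = δ_free / [L/(AE) + 1/k] = 0.8824 / [ 600/(2700×119×10³) + 1/(51×10³) ].
P = 0.8824 / 2.148×10⁻⁵ = 41090 N.
σ = P/A = 41090/2700 = 15.22 MPa.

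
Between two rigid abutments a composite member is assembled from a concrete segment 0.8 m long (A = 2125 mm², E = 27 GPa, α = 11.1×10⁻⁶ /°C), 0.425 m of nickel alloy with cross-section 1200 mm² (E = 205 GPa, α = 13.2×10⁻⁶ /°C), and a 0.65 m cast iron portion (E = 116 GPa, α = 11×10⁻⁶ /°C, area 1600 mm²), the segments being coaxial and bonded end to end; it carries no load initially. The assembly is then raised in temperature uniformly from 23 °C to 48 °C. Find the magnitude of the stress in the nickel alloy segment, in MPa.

σ ≈ 23.5 MPa (compressive)

With the walls removed the bar would change length by δ_free = Σ αᵢΔT Lᵢ = 11.1×10⁻⁶×25×800 + 13.2×10⁻⁶×25×425 + 11×10⁻⁶×25×650 = 0.541 mm.
The rigid supports impose zero overall length change; the single axial force P common to all segments must satisfy P Σ Lᵢ/(AᵢEᵢ) = δ_free.
Σ Lᵢ/(AᵢEᵢ) = 800/(2125×27×10³) + 425/(1200×205×10³) + 650/(1600×116×10³) = 1.917×10⁻⁵ mm/N.
P = 0.541 / 1.917×10⁻⁵ = 28220 N = 28.22 kN, compressive.
σ_{nickel alloy} = P / A = 28220 / 1200 = 23.51 MPa.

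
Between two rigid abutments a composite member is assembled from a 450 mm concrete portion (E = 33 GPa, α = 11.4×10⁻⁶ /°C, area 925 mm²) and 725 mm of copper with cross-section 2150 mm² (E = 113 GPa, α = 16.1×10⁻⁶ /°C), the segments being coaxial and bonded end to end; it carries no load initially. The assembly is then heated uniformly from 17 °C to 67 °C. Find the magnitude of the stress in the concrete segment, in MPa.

σ ≈ 51.2 MPa (compressive)

Free thermal expansion of the whole bar: Σ αᵢΔT Lᵢ = 11.4×10⁻⁶×50×450 + 16.1×10⁻⁶×50×725 = 0.8401 mm.
Since the ends are fixed, an axial force P builds up, equal in every segment, with P · Σ Lᵢ/(AᵢEᵢ) = δ_free.
The series flexibility is Σ Lᵢ/(AᵢEᵢ) = 450/(925×33×10³) + 725/(2150×113×10³) = 1.773×10⁻⁵ mm/N.
Hence P = δ_free / Σ(L/AE) = 0.8401/1.773×10⁻⁵ = 47.39 kN (compressive).
σ_{concrete} = P / A = 47390 / 925 = 51.24 MPa.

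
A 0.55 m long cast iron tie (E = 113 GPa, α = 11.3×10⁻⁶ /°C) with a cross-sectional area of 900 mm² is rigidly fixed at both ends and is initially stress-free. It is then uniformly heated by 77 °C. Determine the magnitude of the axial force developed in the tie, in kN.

P ≈ 88.5 kN (compressive)

With zero net strain, σ = E·αΔT = 113 GPa × 11.3×10⁻⁶ × 77 = 98.32 MPa.
Axial force P = σA = 98.32 × 900 = 88490 N = 88.49 kN, compressive.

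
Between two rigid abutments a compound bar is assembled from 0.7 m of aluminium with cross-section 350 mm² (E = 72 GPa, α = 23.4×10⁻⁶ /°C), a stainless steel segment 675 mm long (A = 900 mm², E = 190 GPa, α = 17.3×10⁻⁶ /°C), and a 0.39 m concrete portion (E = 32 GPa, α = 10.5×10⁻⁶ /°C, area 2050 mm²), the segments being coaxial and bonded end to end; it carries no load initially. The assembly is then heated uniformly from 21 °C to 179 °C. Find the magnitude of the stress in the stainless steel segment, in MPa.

Free thermal expansion of the whole bar: Σ αᵢΔT Lᵢ = 23.4×10⁻⁶×158×700 + 17.3×10⁻⁶×158×675 + 10.5×10⁻⁶×158×390 = 5.08 mm.
The walls prevent any net length change, so an axial force P (same in every segment) develops. Compatibility: P · Σ Lᵢ/(AᵢEᵢ) = δ_free.
Σ Lᵢ/(AᵢEᵢ) = 700/(350×72×10³) + 675/(900×190×10³) + 390/(2050×32×10³) = 3.767×10⁻⁵ mm/N.
So P = 5.08 / 3.767×10⁻⁵ = 134.9 kN, compressive.
σ_{stainless steel} = P / A = 134900 / 900 = 149.8 MPa.

σ ≈ 150 MPa (compressive)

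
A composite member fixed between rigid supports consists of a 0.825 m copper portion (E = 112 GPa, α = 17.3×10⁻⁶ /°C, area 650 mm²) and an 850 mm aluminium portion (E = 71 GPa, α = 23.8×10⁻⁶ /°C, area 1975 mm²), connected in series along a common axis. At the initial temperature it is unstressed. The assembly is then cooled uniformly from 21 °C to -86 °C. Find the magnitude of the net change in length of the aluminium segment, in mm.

With the walls removed the bar would change length by δ_free = Σ αᵢΔT Lᵢ = 17.3×10⁻⁶×107×825 + 23.8×10⁻⁶×107×850 = 3.692 mm.
Since the ends are fixed, an axial force P builds up, equal in every segment, with P · Σ Lᵢ/(AᵢEᵢ) = δ_free.
Σ Lᵢ/(AᵢEᵢ) = 825/(650×112×10³) + 850/(1975×71×10³) = 1.739×10⁻⁵ mm/N.
So P = 3.692 / 1.739×10⁻⁵ = 212.2 kN, tensile.
For the aluminium segment, free thermal change = 23.8×10⁻⁶×107×850 = 2.165 mm and elastic change from P = 212200×850/(1975×71×10³) = 1.287 mm; these oppose, so the net change is 0.878 mm (segment shortens).

|ΔL| ≈ 0.878 mm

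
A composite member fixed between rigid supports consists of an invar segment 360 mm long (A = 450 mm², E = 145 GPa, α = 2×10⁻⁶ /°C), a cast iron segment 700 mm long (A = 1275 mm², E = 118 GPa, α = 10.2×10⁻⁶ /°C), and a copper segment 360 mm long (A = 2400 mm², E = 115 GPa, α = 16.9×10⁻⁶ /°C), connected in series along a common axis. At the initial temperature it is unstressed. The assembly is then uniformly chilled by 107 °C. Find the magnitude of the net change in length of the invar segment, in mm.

|ΔL| ≈ 0.64 mm

If the supports were absent, the total length change would be Σ αᵢΔT Lᵢ = 2×10⁻⁶×107×360 + 10.2×10⁻⁶×107×700 + 16.9×10⁻⁶×107×360 = 1.492 mm.
The walls prevent any net length change, so an axial force P (same in every segment) develops. Compatibility: P · Σ Lᵢ/(AᵢEᵢ) = δ_free.
The series flexibility is Σ Lᵢ/(AᵢEᵢ) = 360/(450×145×10³) + 700/(1275×118×10³) + 360/(2400×115×10³) = 1.147×10⁻⁵ mm/N.
P = 1.492 / 1.147×10⁻⁵ = 130000 N = 130 kN, tensile.
For the invar segment, free thermal change = 2×10⁻⁶×107×360 = 0.07704 mm and elastic change from P = 130000×360/(450×145×10³) = 0.7174 mm; these oppose, so the net change is 0.64 mm (segment lengthens).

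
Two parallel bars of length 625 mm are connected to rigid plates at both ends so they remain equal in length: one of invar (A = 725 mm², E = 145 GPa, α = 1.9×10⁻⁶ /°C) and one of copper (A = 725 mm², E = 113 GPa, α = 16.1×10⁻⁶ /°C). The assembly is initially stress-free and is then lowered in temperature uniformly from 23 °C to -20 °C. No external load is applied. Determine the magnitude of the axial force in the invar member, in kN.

The copper has the larger α, so on cooling it would change length more than the invar if both were free. The rigid plates force a common final length, so the copper is put into tension and the invar into compression, with equal and opposite forces P (no external load).
Setting the final lengths equal and cancelling L: (α₁ − α₂)ΔT = P/(A₁E₁) + P/(A₂E₂).
|α₁ − α₂|·ΔT = 14.2×10⁻⁶ × 43 = 0.0006106.
1/(A₁E₁) + 1/(A₂E₂) = 1/(725×145×10³) + 1/(725×113×10³) = 2.172×10⁻⁸ N⁻¹.
P = 0.0006106 / 2.172×10⁻⁸ = 28110 N = 28.11 kN.

P ≈ 28.1 kN (compressive in the invar)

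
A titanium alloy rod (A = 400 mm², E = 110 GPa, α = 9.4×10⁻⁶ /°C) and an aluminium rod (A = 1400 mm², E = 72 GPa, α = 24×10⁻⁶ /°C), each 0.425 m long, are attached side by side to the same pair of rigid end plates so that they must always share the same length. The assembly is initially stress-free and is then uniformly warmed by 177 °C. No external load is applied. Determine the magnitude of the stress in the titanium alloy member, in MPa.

σ ≈ 198 MPa (tensile)

Equilibrium of a rigid end plate with no external load gives equal and opposite internal forces ±P in the two members. Since α_{aluminium} > α_{titanium alloy}, heating drives the aluminium into compression and the titanium alloy into tension.
Setting the final lengths equal and cancelling L: (α₁ − α₂)ΔT = P/(A₁E₁) + P/(A₂E₂).
|α₁ − α₂|·ΔT = 14.6×10⁻⁶ × 177 = 0.002584.
1/(A₁E₁) + 1/(A₂E₂) = 1/(400×110×10³) + 1/(1400×72×10³) = 3.265×10⁻⁸ N⁻¹.
So P = 0.002584 / 3.265×10⁻⁸ = 79.15 kN.
σ_{titanium alloy} = P/A₁ = 79150/400 = 197.9 MPa, tensile.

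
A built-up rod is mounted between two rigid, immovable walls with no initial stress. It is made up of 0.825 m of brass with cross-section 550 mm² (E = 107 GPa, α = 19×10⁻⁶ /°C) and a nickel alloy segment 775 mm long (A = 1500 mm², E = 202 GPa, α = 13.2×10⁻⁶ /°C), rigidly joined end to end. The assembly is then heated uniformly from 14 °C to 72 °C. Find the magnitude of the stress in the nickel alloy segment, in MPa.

With the walls removed the bar would change length by δ_free = Σ αᵢΔT Lᵢ = 19×10⁻⁶×58×825 + 13.2×10⁻⁶×58×775 = 1.502 mm.
The walls prevent any net length change, so an axial force P (same in every segment) develops. Compatibility: P · Σ Lᵢ/(AᵢEᵢ) = δ_free.
Σ Lᵢ/(AᵢEᵢ) = 825/(550×107×10³) + 775/(1500×202×10³) = 1.658×10⁻⁵ mm/N.
P = 1.502 / 1.658×10⁻⁵ = 90640 N = 90.64 kN, compressive.
σ_{nickel alloy} = P / A = 90640 / 1500 = 60.43 MPa.

σ ≈ 60.4 MPa (compressive)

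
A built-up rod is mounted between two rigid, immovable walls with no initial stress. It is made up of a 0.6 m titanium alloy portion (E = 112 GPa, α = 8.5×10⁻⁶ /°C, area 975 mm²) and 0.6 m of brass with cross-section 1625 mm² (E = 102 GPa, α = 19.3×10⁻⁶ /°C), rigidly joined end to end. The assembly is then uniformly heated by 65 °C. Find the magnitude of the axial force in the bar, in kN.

P ≈ 119 kN (compressive)

With the walls removed the bar would change length by δ_free = Σ αᵢΔT Lᵢ = 8.5×10⁻⁶×65×600 + 19.3×10⁻⁶×65×600 = 1.084 mm.
The rigid supports impose zero overall length change; the single axial force P common to all segments must satisfy P Σ Lᵢ/(AᵢEᵢ) = δ_free.
The series flexibility is Σ Lᵢ/(AᵢEᵢ) = 600/(975×112×10³) + 600/(1625×102×10³) = 9.114×10⁻⁶ mm/N.
Hence P = δ_free / Σ(L/AE) = 1.084/9.114×10⁻⁶ = 119 kN (compressive).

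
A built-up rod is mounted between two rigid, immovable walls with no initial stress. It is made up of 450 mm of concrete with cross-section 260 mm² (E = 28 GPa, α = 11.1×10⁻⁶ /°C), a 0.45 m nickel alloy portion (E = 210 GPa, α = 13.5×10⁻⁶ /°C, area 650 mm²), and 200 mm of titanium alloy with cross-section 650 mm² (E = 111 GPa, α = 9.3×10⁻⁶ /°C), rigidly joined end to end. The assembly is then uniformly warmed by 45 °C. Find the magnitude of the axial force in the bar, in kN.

P ≈ 8.57 kN (compressive)

Free thermal expansion of the whole bar: Σ αᵢΔT Lᵢ = 11.1×10⁻⁶×45×450 + 13.5×10⁻⁶×45×450 + 9.3×10⁻⁶×45×200 = 0.5818 mm.
The walls prevent any net length change, so an axial force P (same in every segment) develops. Compatibility: P · Σ Lᵢ/(AᵢEᵢ) = δ_free.
Σ Lᵢ/(AᵢEᵢ) = 450/(260×28×10³) + 450/(650×210×10³) + 200/(650×111×10³) = 6.788×10⁻⁵ mm/N.
P = 0.5818 / 6.788×10⁻⁵ = 8572 N = 8.572 kN, compressive.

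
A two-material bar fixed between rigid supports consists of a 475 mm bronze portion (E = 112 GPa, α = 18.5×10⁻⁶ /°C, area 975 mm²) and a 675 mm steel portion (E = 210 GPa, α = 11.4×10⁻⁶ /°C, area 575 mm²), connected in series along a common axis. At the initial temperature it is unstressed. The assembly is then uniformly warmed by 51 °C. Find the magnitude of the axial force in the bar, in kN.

With the walls removed the bar would change length by δ_free = Σ αᵢΔT Lᵢ = 18.5×10⁻⁶×51×475 + 11.4×10⁻⁶×51×675 = 0.8406 mm.
The rigid supports impose zero overall length change; the single axial force P common to all segments must satisfy P Σ Lᵢ/(AᵢEᵢ) = δ_free.
Σ Lᵢ/(AᵢEᵢ) = 475/(975×112×10³) + 675/(575×210×10³) = 9.94×10⁻⁶ mm/N.
P = 0.8406 / 9.94×10⁻⁶ = 84570 N = 84.57 kN, compressive.

P ≈ 84.6 kN (compressive)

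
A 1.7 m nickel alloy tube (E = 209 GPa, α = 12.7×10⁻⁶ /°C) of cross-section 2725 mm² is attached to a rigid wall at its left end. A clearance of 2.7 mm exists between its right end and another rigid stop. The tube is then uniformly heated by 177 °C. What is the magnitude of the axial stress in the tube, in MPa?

Unrestrained expansion: δ_free = αΔT L = 12.7×10⁻⁶ × 177 × 1700 = 3.821 mm.
After closing the 2.7 mm clearance, 3.821 − 2.7 = 1.121 mm of expansion remains to be suppressed by the wall.
So σ = E(δ_free − g)/L = 209×10³ × 1.121/1700 = 137.9 MPa.

σ ≈ 138 MPa (compressive)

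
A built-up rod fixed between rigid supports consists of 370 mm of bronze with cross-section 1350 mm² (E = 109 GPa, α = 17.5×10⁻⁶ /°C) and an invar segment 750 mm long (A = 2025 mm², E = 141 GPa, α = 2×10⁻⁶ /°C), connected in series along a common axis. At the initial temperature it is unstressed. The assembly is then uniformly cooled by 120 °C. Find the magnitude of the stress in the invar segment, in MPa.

σ ≈ 91.9 MPa (tensile)

With the walls removed the bar would change length by δ_free = Σ αᵢΔT Lᵢ = 17.5×10⁻⁶×120×370 + 2×10⁻⁶×120×750 = 0.957 mm.
The walls prevent any net length change, so an axial force P (same in every segment) develops. Compatibility: P · Σ Lᵢ/(AᵢEᵢ) = δ_free.
The series flexibility is Σ Lᵢ/(AᵢEᵢ) = 370/(1350×109×10³) + 750/(2025×141×10³) = 5.141×10⁻⁶ mm/N.
So P = 0.957 / 5.141×10⁻⁶ = 186.1 kN, tensile.
σ_{invar} = P / A = 186100 / 2025 = 91.92 MPa.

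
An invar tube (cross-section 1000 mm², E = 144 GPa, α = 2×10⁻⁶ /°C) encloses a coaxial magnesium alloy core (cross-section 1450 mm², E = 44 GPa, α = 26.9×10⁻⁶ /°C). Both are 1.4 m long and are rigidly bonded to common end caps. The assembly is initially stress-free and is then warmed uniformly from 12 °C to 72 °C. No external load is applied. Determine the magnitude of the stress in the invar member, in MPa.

Both members must finish at the same length. With the larger α, the magnesium alloy tends to over-expand; the plates restrain it, putting the magnesium alloy in compression and the invar in tension. With no external load the two internal forces are equal and opposite, magnitude P.
Setting the final lengths equal and cancelling L: (α₁ − α₂)ΔT = P/(A₁E₁) + P/(A₂E₂).
|α₁ − α₂|·ΔT = 24.9×10⁻⁶ × 60 = 0.001494.
1/(A₁E₁) + 1/(A₂E₂) = 1/(1000×144×10³) + 1/(1450×44×10³) = 2.262×10⁻⁸ N⁻¹.
So P = 0.001494 / 2.262×10⁻⁸ = 66.05 kN.
σ_{invar} = P/A₁ = 66050/1000 = 66.05 MPa, tensile.

σ ≈ 66.1 MPa (tensile)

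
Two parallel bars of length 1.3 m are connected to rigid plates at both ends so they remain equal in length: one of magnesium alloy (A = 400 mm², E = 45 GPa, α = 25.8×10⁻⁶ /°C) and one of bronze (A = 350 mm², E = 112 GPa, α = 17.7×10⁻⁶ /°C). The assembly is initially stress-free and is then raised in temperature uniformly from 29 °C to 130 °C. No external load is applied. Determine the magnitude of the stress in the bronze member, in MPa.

Both members must finish at the same length. With the larger α, the magnesium alloy tends to over-expand; the plates restrain it, putting the magnesium alloy in compression and the bronze in tension. With no external load the two internal forces are equal and opposite, magnitude P.
Equating the net (thermal + elastic) strains gives |α₁ − α₂|·ΔT = P·[1/(A₁E₁) + 1/(A₂E₂)].
|α₁ − α₂|·ΔT = 8.1×10⁻⁶ × 101 = 0.0008181.
1/(A₁E₁) + 1/(A₂E₂) = 1/(400×45×10³) + 1/(350×112×10³) = 8.107×10⁻⁸ N⁻¹.
So P = 0.0008181 / 8.107×10⁻⁸ = 10.09 kN.
σ_{bronze} = P/A₂ = 10090/350 = 28.83 MPa, tensile.

σ ≈ 28.8 MPa (tensile)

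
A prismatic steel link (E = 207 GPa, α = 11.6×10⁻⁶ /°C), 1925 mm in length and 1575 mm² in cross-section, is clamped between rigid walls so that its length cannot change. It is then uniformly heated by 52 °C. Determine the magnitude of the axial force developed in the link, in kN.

The ends cannot move, so σ = EαΔT = 207×10³ × 11.6×10⁻⁶ × 52 = 124.9 MPa.
P = AEαΔT = 1575 × 207×10³ × 11.6×10⁻⁶ × 52 = 196.7 kN (compressive).

P ≈ 197 kN (compressive)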